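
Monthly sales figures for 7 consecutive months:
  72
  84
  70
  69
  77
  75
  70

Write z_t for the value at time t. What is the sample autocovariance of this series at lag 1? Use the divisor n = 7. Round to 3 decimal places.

-7.901

Mean z̄ = (72 + 84 + 70 + 69 + 77 + 75 + 70)/7 = 73.8571
Σ_{t=1}^{6}(z_t−z̄)(z_{t+1}−z̄) = -55.3061
γ_1 = -55.3061 / 7 = -7.901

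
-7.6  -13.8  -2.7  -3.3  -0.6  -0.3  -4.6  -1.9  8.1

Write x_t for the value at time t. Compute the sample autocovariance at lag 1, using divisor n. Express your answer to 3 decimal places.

6.494

Mean x̄ = (-7.6 − 13.8 − 2.7 − 3.3 − 0.6 − 0.3 − 4.6 − 1.9 + 8.1)/9 = -2.9667
Σ_{t=1}^{8}(x_t−x̄)(x_{t+1}−x̄) = 58.4456
γ_1 = 58.4456 / 9 = 6.494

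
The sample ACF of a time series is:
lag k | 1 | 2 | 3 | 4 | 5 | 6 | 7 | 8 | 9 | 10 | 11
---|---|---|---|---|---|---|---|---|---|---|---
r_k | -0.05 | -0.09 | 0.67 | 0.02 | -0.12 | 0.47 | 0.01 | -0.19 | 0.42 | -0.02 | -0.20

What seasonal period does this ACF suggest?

3

The largest autocorrelation is r_3 = 0.67, with weaker echoes at lags 6 (0.47) and 9 (0.42); the remaining lags stay at or below 0.02.
The dominant spike at lag 3 indicates a seasonal period of 3.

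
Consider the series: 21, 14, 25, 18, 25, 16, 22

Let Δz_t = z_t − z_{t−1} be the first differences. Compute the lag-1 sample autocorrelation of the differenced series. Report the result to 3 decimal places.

-0.832

First differences Δz: -7, 11, -7, 7, -9, 6
Mean of differences = 0.1667
Numerator Σ(Δz_t−Δz̄)(Δz_{t+1}−Δz̄) = -320.3611
Denominator Σ(Δz_t−Δz̄)² = 384.8333
r_1(Δz) = -320.3611 / 384.8333 = -0.832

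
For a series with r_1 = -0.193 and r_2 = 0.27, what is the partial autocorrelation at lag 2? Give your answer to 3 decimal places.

φ_{22} = (r_2 − r_1²) / (1 − r_1²)
r_1² = (-0.193)² = 0.037249
Numerator = 0.27 − 0.0372 = 0.2328; denominator = 1 − 0.0372 = 0.9628
φ_{22} = 0.2328 / 0.9628 = 0.242

0.242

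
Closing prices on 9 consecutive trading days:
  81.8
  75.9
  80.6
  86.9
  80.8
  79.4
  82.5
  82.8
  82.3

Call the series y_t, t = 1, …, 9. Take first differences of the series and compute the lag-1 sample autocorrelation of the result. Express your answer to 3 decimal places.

-0.220

First differences Δy: -5.9, 4.7, 6.3, -6.1, -1.4, 3.1, 0.3, -0.5
Mean of differences = 0.0625
Numerator Σ(Δy_t−Δȳ)(Δy_{t+1}−Δȳ) = -32.0052
Denominator Σ(Δy_t−Δȳ)² = 145.6788
r_1(Δy) = -32.0052 / 145.6788 = -0.220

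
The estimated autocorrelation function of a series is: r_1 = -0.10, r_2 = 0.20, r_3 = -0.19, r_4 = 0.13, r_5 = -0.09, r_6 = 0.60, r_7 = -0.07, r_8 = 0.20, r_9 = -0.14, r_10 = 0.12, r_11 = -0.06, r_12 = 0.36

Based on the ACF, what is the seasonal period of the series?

The largest autocorrelation is r_6 = 0.60, with a weaker echo at lag 12 (0.36); the remaining lags stay at or below 0.20.
The dominant spike at lag 6 indicates a seasonal period of 6.

6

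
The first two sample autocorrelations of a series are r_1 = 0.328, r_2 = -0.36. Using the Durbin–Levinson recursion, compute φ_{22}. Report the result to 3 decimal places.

-0.524

φ_{22} = (r_2 − r_1²) / (1 − r_1²)
r_1² = (0.328)² = 0.107584
Numerator = -0.36 − 0.1076 = -0.4676; denominator = 1 − 0.1076 = 0.8924
φ_{22} = -0.4676 / 0.8924 = -0.524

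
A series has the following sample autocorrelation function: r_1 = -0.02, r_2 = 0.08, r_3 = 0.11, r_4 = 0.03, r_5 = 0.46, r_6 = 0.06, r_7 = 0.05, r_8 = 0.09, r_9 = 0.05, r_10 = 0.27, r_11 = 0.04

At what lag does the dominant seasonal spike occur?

5

The largest autocorrelation is r_5 = 0.46, with a weaker echo at lag 10 (0.27); the remaining lags stay at or below 0.11.
The dominant spike at lag 5 indicates a seasonal period of 5.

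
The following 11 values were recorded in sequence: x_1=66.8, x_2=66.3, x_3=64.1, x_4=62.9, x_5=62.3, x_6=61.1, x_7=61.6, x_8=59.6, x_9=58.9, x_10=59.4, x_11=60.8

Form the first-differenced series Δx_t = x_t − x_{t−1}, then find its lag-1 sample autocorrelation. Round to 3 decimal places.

0.071

First differences Δx: -0.5, -2.2, -1.2, -0.6, -1.2, 0.5, -2.0, -0.7, 0.5, 1.4
Mean of differences = -0.6000
Numerator Σ(Δx_t−Δx̄)(Δx_{t+1}−Δx̄) = 0.8300
Denominator Σ(Δx_t−Δx̄)² = 11.6800
r_1(Δx) = 0.8300 / 11.6800 = 0.071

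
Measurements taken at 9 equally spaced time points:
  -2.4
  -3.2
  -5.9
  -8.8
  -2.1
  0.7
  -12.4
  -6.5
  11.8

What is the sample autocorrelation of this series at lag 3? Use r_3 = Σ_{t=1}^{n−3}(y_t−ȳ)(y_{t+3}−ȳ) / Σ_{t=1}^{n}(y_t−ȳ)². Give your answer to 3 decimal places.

Mean ȳ = (-2.4 − 3.2 − 5.9 − 8.8 − 2.1 + 0.7 − 12.4 − 6.5 + 11.8)/9 = -3.2000
Numerator Σ_{t=1}^{6}(y_t−ȳ)(y_{t+3}−ȳ) = 91.3800
Denominator Σ(y_t−ȳ)² = 376.2400
r_3 = 91.3800 / 376.2400 = 0.243

0.243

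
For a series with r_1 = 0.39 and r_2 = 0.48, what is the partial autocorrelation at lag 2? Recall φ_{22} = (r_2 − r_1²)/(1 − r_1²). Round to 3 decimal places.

0.387

φ_{22} = (r_2 − r_1²) / (1 − r_1²)
r_1² = (0.39)² = 0.1521
Numerator = 0.48 − 0.1521 = 0.3279; denominator = 1 − 0.1521 = 0.8479
φ_{22} = 0.3279 / 0.8479 = 0.387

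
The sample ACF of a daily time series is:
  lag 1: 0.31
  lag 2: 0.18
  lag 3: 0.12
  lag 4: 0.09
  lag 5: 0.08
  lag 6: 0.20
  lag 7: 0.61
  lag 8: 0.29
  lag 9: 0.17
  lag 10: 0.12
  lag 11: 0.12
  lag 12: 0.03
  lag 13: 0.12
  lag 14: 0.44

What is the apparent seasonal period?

7

The largest autocorrelation is r_7 = 0.61, with a weaker echo at lag 14 (0.44); the remaining lags stay at or below 0.31. The elevated value at lag 1 (0.31), dropping to 0.18 at lag 2, reflects decaying short-term dependence rather than seasonality.
The dominant spike at lag 7 indicates a seasonal period of 7.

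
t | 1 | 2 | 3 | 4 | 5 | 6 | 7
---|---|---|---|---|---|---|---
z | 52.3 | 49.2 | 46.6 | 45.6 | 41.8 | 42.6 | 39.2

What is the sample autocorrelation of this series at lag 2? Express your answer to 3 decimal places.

Mean z̄ = (52.3 + 49.2 + 46.6 + 45.6 + 41.8 + 42.6 + 39.2)/7 = 45.3286
Deviations from mean: 6.9714, 3.8714, 1.2714, 0.2714, -3.5286, -2.7286, -6.1286
Numerator Σ_{t=1}^{5}(z_t−z̄)(z_{t+2}−z̄) = 26.3127
Denominator Σ(z_t−z̄)² = 122.7343
r_2 = 26.3127 / 122.7343 = 0.214

0.214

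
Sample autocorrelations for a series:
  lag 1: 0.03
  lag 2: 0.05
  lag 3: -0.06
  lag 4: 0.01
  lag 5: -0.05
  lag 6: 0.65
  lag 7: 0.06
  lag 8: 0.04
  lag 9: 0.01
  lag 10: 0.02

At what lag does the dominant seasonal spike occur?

The largest autocorrelation is r_6 = 0.65; the remaining lags stay at or below 0.06.
The dominant spike at lag 6 indicates a seasonal period of 6.

6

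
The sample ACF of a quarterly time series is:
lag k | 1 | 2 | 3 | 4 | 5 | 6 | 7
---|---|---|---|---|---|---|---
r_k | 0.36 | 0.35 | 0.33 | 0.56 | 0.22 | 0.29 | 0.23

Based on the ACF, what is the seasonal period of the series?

4

The largest autocorrelation is r_4 = 0.56; the remaining lags stay at or below 0.36. The elevated value at lag 1 (0.36), dropping to 0.35 at lag 2, reflects decaying short-term dependence rather than seasonality.
The dominant spike at lag 4 indicates a seasonal period of 4.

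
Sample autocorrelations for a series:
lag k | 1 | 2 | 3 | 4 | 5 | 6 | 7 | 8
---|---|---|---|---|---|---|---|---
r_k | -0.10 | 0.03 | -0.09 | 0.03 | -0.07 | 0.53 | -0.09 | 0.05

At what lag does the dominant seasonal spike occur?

The largest autocorrelation is r_6 = 0.53; the remaining lags stay at or below 0.05.
The dominant spike at lag 6 indicates a seasonal period of 6.

6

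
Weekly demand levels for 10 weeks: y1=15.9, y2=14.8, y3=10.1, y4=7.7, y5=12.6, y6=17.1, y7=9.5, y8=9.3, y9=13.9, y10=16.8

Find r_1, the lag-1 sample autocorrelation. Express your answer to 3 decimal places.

0.117

Mean ȳ = (15.9 + 14.8 + 10.1 + 7.7 + 12.6 + 17.1 + 9.5 + 9.3 + 13.9 + 16.8)/10 = 12.7700
Numerator Σ_{t=1}^{9}(y_t−ȳ)(y_{t+1}−ȳ) = 12.4171
Denominator Σ(y_t−ȳ)² = 105.7810
r_1 = 12.4171 / 105.7810 = 0.117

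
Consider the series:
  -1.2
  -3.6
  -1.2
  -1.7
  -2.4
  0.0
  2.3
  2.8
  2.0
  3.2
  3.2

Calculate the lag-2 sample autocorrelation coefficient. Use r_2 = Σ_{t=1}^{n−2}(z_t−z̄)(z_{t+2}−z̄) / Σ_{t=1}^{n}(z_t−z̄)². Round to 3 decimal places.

Mean z̄ = (-1.2 − 3.6 − 1.2 − 1.7 − 2.4 + 0.0 + 2.3 + 2.8 + 2.0 + 3.2 + 3.2)/11 = 0.3091
Numerator Σ_{t=1}^{9}(z_t−z̄)(z_{t+2}−z̄) = 24.1326
Denominator Σ(z_t−z̄)² = 61.0491
r_2 = 24.1326 / 61.0491 = 0.395

0.395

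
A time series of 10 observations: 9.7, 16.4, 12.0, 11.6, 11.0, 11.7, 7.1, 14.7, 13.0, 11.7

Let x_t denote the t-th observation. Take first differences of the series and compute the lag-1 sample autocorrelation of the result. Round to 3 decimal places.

First differences Δx: 6.7, -4.4, -0.4, -0.6, 0.7, -4.6, 7.6, -1.7, -1.3
Mean of differences = 0.2222
Numerator Σ(Δx_t−Δx̄)(Δx_{t+1}−Δx̄) = -76.0838
Denominator Σ(Δx_t−Δx̄)² = 148.3156
r_1(Δx) = -76.0838 / 148.3156 = -0.513

-0.513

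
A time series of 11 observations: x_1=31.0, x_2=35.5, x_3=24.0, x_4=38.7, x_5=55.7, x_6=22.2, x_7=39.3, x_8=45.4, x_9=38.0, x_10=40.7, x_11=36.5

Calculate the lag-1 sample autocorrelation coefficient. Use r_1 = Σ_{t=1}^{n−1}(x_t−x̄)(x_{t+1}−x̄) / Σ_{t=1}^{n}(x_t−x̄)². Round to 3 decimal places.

Mean x̄ = (31.0 + 35.5 + 24.0 + 38.7 + 55.7 + 22.2 + 39.3 + 45.4 + 38.0 + 40.7 + 36.5)/11 = 37.0000
Numerator Σ_{t=1}^{10}(x_t−x̄)(x_{t+1}−x̄) = -243.0400
Denominator Σ(x_t−x̄)² = 869.6600
r_1 = -243.0400 / 869.6600 = -0.279

-0.279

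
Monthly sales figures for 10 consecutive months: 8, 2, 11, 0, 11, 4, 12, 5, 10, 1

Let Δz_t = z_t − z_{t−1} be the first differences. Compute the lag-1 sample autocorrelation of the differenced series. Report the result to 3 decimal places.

-0.865

First differences Δz: -6, 9, -11, 11, -7, 8, -7, 5, -9
Mean of differences = -0.7778
Numerator Σ(Δz_t−Δz̄)(Δz_{t+1}−Δz̄) = -537.3827
Denominator Σ(Δz_t−Δz̄)² = 621.5556
r_1(Δz) = -537.3827 / 621.5556 = -0.865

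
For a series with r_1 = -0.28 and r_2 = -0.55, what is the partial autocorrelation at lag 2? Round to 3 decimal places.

φ_{22} = (r_2 − r_1²) / (1 − r_1²)
r_1² = (-0.28)² = 0.0784
Numerator = -0.55 − 0.0784 = -0.6284; denominator = 1 − 0.0784 = 0.9216
φ_{22} = -0.6284 / 0.9216 = -0.682

-0.682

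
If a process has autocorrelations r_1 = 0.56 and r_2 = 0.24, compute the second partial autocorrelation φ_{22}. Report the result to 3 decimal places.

-0.107

φ_{22} = (r_2 − r_1²) / (1 − r_1²)
r_1² = (0.56)² = 0.3136
Numerator = 0.24 − 0.3136 = -0.0736; denominator = 1 − 0.3136 = 0.6864
φ_{22} = -0.0736 / 0.6864 = -0.107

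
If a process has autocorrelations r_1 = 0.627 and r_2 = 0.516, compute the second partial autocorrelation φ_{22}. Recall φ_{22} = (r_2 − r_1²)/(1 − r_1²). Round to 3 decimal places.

0.202

φ_{22} = (r_2 − r_1²) / (1 − r_1²)
r_1² = (0.627)² = 0.393129
Numerator = 0.516 − 0.3931 = 0.1229; denominator = 1 − 0.3931 = 0.6069
φ_{22} = 0.1229 / 0.6069 = 0.202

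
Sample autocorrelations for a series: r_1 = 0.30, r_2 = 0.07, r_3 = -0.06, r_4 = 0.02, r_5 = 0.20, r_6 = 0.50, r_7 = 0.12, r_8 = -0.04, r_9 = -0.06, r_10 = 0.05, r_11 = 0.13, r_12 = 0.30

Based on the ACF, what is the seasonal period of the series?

The largest autocorrelation is r_6 = 0.50; the remaining lags stay at or below 0.30. The elevated value at lag 1 (0.30), dropping to 0.07 at lag 2, reflects decaying short-term dependence rather than seasonality.
The dominant spike at lag 6 indicates a seasonal period of 6.

6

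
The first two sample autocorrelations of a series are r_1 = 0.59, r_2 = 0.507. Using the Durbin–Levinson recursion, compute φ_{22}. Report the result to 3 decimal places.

φ_{22} = (r_2 − r_1²) / (1 − r_1²)
r_1² = (0.59)² = 0.3481
Numerator = 0.507 − 0.3481 = 0.1589; denominator = 1 − 0.3481 = 0.6519
φ_{22} = 0.1589 / 0.6519 = 0.244

0.244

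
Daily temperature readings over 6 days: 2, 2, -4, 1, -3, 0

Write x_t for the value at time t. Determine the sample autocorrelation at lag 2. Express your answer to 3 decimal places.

0.143

Mean x̄ = (2 + 2 − 4 + 1 − 3 + 0)/6 = -0.3333
Numerator Σ_{t=1}^{4}(x_t−x̄)(x_{t+2}−x̄) = 4.7778
Denominator Σ(x_t−x̄)² = 33.3333
r_2 = 4.7778 / 33.3333 = 0.143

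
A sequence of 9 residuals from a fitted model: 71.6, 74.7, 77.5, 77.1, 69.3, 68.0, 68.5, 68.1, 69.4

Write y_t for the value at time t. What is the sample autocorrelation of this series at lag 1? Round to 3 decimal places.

Mean ȳ = (71.6 + 74.7 + 77.5 + 77.1 + 69.3 + 68.0 + 68.5 + 68.1 + 69.4)/9 = 71.5778
Numerator Σ_{t=1}^{8}(y_t−ȳ)(y_{t+1}−ȳ) = 76.1240
Denominator Σ(y_t−ȳ)² = 119.6156
r_1 = 76.1240 / 119.6156 = 0.636

0.636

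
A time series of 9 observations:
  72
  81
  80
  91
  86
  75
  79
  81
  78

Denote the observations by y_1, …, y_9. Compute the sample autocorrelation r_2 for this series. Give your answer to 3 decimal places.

-0.226

Mean ȳ = (72 + 81 + 80 + 91 + 86 + 75 + 79 + 81 + 78)/9 = 80.3333
Σ(y_t−ȳ)(y_{t+2}−ȳ) = (2.7778) + (7.1111) + (-1.8889) + (-56.8889) + (-7.5556) + (-3.5556) + (3.1111) = -56.8889
Denominator Σ(y_t−ȳ)² = 252.0000
r_2 = -56.8889 / 252.0000 = -0.226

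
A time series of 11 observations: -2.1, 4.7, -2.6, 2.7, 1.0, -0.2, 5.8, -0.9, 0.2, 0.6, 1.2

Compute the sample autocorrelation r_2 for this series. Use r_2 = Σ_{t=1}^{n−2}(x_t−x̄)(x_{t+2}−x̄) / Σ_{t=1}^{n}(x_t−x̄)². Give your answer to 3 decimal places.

Mean x̄ = (-2.1 + 4.7 − 2.6 + 2.7 + 1.0 − 0.2 + 5.8 − 0.9 + 0.2 + 0.6 + 1.2)/11 = 0.9455
Numerator Σ_{t=1}^{9}(x_t−x̄)(x_{t+2}−x̄) = 14.3895
Denominator Σ(x_t−x̄)² = 68.0473
r_2 = 14.3895 / 68.0473 = 0.211

0.211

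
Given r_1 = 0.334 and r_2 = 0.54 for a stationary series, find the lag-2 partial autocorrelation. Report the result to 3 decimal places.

0.482

φ_{22} = (r_2 − r_1²) / (1 − r_1²)
r_1² = (0.334)² = 0.111556
Numerator = 0.54 − 0.1116 = 0.4284; denominator = 1 − 0.1116 = 0.8884
φ_{22} = 0.4284 / 0.8884 = 0.482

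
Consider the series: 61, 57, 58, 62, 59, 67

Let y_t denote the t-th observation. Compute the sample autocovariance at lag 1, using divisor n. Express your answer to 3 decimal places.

-1.296

Mean ȳ = (61 + 57 + 58 + 62 + 59 + 67)/6 = 60.6667
Σ_{t=1}^{5}(y_t−ȳ)(y_{t+1}−ȳ) = -7.7778
γ_1 = -7.7778 / 6 = -1.296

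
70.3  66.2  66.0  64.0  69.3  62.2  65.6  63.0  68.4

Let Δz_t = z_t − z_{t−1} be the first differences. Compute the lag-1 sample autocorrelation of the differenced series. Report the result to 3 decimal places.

-0.648

First differences Δz: -4.1, -0.2, -2.0, 5.3, -7.1, 3.4, -2.6, 5.4
Mean of differences = -0.2375
Numerator Σ(Δz_t−Δz̄)(Δz_{t+1}−Δz̄) = -94.8464
Denominator Σ(Δz_t−Δz̄)² = 146.3788
r_1(Δz) = -94.8464 / 146.3788 = -0.648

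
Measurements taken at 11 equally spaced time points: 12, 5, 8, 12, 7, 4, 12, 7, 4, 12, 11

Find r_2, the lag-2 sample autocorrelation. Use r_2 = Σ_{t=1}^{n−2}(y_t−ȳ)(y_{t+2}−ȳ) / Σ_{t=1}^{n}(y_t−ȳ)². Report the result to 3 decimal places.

Mean ȳ = (12 + 5 + 8 + 12 + 7 + 4 + 12 + 7 + 4 + 12 + 11)/11 = 8.5455
Numerator Σ_{t=1}^{9}(y_t−ȳ)(y_{t+2}−ȳ) = -59.5041
Denominator Σ(y_t−ȳ)² = 112.7273
r_2 = -59.5041 / 112.7273 = -0.528

-0.528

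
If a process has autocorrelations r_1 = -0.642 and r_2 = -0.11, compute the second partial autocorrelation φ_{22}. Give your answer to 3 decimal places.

-0.888

φ_{22} = (r_2 − r_1²) / (1 − r_1²)
r_1² = (-0.642)² = 0.412164
Numerator = -0.11 − 0.4122 = -0.5222; denominator = 1 − 0.4122 = 0.5878
φ_{22} = -0.5222 / 0.5878 = -0.888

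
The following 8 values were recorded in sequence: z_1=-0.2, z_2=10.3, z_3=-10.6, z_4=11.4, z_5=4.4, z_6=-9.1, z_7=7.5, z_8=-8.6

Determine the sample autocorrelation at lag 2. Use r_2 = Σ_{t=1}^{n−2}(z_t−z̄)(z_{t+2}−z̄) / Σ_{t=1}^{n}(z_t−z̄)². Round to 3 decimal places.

Mean z̄ = (-0.2 + 10.3 − 10.6 + 11.4 + 4.4 − 9.1 + 7.5 − 8.6)/8 = 0.6375
Deviations from mean: -0.8375, 9.6625, -11.2375, 10.7625, 3.7625, -9.7375, 6.8625, -9.2375
Numerator Σ_{t=1}^{6}(z_t−z̄)(z_{t+2}−z̄) = 82.0934
Denominator Σ(z_t−z̄)² = 577.5788
r_2 = 82.0934 / 577.5788 = 0.142

0.142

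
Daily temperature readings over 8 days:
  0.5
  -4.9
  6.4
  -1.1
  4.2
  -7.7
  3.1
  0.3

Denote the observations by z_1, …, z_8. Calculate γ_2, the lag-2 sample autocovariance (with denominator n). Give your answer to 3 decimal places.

Mean z̄ = (0.5 − 4.9 + 6.4 − 1.1 + 4.2 − 7.7 + 3.1 + 0.3)/8 = 0.1000
Deviations: 0.4000, -5.0000, 6.3000, -1.2000, 4.1000, -7.8000, 3.0000, 0.2000
Σ_{t=1}^{6}(z_t−z̄)(z_{t+2}−z̄) = 54.4500
γ_2 = 54.4500 / 8 = 6.806

6.806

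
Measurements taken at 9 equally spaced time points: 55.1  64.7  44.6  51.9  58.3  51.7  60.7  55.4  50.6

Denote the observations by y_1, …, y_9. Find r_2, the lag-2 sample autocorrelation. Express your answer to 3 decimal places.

Mean ȳ = (55.1 + 64.7 + 44.6 + 51.9 + 58.3 + 51.7 + 60.7 + 55.4 + 50.6)/9 = 54.7778
Σ(y_t−ȳ)(y_{t+2}−ȳ) = (-3.2795) + (-28.5540) + (-35.8484) + (8.8572) + (20.8594) + (-1.9151) + (-24.7417) = -64.6221
Denominator Σ(y_t−ȳ)² = 285.2156
r_2 = -64.6221 / 285.2156 = -0.227

-0.227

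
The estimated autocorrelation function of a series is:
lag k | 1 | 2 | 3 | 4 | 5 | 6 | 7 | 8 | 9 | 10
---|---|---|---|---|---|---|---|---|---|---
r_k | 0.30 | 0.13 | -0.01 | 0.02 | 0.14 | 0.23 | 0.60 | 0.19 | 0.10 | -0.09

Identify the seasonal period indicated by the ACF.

The largest autocorrelation is r_7 = 0.60; the remaining lags stay at or below 0.30. The elevated value at lag 1 (0.30), dropping to 0.13 at lag 2, reflects decaying short-term dependence rather than seasonality.
The dominant spike at lag 7 indicates a seasonal period of 7.

7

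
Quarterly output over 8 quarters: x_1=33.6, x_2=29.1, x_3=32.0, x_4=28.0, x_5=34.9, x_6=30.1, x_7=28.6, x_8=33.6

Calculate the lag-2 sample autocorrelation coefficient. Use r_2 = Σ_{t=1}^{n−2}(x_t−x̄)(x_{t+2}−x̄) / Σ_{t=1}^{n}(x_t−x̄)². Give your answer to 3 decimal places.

Mean x̄ = (33.6 + 29.1 + 32.0 + 28.0 + 34.9 + 30.1 + 28.6 + 33.6)/8 = 31.2375
Deviations from mean: 2.3625, -2.1375, 0.7625, -3.2375, 3.6625, -1.1375, -2.6375, 2.3625
Numerator Σ_{t=1}^{6}(x_t−x̄)(x_{t+2}−x̄) = 2.8497
Denominator Σ(x_t−x̄)² = 48.4588
r_2 = 2.8497 / 48.4588 = 0.059

0.059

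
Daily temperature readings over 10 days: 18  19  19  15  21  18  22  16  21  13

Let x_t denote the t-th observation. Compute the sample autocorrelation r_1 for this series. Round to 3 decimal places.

-0.563

Mean x̄ = (18 + 19 + 19 + 15 + 21 + 18 + 22 + 16 + 21 + 13)/10 = 18.2000
Numerator Σ_{t=1}^{9}(x_t−x̄)(x_{t+1}−x̄) = -41.4400
Denominator Σ(x_t−x̄)² = 73.6000
r_1 = -41.4400 / 73.6000 = -0.563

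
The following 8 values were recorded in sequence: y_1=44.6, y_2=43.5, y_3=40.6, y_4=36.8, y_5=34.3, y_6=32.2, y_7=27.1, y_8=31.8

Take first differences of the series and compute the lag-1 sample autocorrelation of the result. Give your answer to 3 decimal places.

First differences Δy: -1.1, -2.9, -3.8, -2.5, -2.1, -5.1, 4.7
Mean of differences = -1.8286
Numerator Σ(Δy_t−Δȳ)(Δy_{t+1}−Δȳ) = -17.6322
Denominator Σ(Δy_t−Δȳ)² = 59.4143
r_1(Δy) = -17.6322 / 59.4143 = -0.297

-0.297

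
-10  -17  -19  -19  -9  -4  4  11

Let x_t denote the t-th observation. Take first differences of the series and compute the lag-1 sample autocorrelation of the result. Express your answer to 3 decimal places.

0.386

First differences Δx: -7, -2, 0, 10, 5, 8, 7
Mean of differences = 3.0000
Numerator Σ(Δx_t−Δx̄)(Δx_{t+1}−Δx̄) = 88.0000
Denominator Σ(Δx_t−Δx̄)² = 228.0000
r_1(Δx) = 88.0000 / 228.0000 = 0.386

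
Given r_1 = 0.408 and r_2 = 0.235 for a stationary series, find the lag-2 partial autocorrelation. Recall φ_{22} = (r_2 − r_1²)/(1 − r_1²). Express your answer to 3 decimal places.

φ_{22} = (r_2 − r_1²) / (1 − r_1²)
r_1² = (0.408)² = 0.166464
Numerator = 0.235 − 0.1665 = 0.0685; denominator = 1 − 0.1665 = 0.8335
φ_{22} = 0.0685 / 0.8335 = 0.082

0.082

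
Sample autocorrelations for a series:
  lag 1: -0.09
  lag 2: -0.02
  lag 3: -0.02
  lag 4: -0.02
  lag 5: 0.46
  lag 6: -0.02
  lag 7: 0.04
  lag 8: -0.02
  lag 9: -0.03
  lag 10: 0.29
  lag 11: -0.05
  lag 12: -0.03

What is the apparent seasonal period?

The largest autocorrelation is r_5 = 0.46, with a weaker echo at lag 10 (0.29); the remaining lags stay at or below 0.04.
The dominant spike at lag 5 indicates a seasonal period of 5.

5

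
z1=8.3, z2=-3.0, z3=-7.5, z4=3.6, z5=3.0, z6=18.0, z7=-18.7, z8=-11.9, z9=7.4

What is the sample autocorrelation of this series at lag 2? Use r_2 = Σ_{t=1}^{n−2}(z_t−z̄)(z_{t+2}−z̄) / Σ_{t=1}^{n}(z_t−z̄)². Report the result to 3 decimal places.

Mean z̄ = (8.3 − 3.0 − 7.5 + 3.6 + 3.0 + 18.0 − 18.7 − 11.9 + 7.4)/9 = -0.0889
Numerator Σ_{t=1}^{7}(z_t−z̄)(z_{t+2}−z̄) = -439.5880
Denominator Σ(z_t−z̄)² = 1026.0889
r_2 = -439.5880 / 1026.0889 = -0.428

-0.428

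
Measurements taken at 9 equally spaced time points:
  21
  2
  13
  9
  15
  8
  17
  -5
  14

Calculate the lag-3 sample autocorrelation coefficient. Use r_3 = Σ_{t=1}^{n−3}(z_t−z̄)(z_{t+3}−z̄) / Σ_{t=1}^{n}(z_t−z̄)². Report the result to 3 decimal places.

Mean z̄ = (21 + 2 + 13 + 9 + 15 + 8 + 17 − 5 + 14)/9 = 10.4444
Numerator Σ_{t=1}^{6}(z_t−z̄)(z_{t+3}−z̄) = -148.4815
Denominator Σ(z_t−z̄)² = 512.2222
r_3 = -148.4815 / 512.2222 = -0.290

-0.290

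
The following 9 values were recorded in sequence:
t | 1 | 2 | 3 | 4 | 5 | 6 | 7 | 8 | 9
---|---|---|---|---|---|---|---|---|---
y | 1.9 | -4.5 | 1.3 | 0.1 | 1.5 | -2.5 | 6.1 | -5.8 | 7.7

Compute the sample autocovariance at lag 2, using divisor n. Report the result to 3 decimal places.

7.702

Mean ȳ = (1.9 − 4.5 + 1.3 + 0.1 + 1.5 − 2.5 + 6.1 − 5.8 + 7.7)/9 = 0.6444
Σ_{t=1}^{7}(y_t−ȳ)(y_{t+2}−ȳ) = 69.3205
γ_2 = 69.3205 / 9 = 7.702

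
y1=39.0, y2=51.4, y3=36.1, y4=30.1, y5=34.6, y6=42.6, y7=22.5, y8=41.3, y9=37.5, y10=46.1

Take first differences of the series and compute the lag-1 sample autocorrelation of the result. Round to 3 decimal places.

-0.535

First differences Δy: 12.4, -15.3, -6.0, 4.5, 8.0, -20.1, 18.8, -3.8, 8.6
Mean of differences = 0.7889
Numerator Σ(Δy_t−Δȳ)(Δy_{t+1}−Δȳ) = -721.3768
Denominator Σ(Δy_t−Δȳ)² = 1348.3489
r_1(Δy) = -721.3768 / 1348.3489 = -0.535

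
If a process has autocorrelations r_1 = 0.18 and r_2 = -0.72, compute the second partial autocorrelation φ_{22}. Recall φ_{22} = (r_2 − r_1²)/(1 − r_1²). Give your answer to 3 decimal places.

φ_{22} = (r_2 − r_1²) / (1 − r_1²)
r_1² = (0.18)² = 0.0324
Numerator = -0.72 − 0.0324 = -0.7524; denominator = 1 − 0.0324 = 0.9676
φ_{22} = -0.7524 / 0.9676 = -0.778

-0.778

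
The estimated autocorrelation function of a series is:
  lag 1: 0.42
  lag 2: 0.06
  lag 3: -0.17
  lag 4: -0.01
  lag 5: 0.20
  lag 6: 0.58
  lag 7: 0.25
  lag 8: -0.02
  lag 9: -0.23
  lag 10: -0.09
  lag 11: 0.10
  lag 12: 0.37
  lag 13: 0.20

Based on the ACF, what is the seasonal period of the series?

The largest autocorrelation is r_6 = 0.58; the remaining lags stay at or below 0.42. The elevated value at lag 1 (0.42), dropping to 0.06 at lag 2, reflects decaying short-term dependence rather than seasonality.
The dominant spike at lag 6 indicates a seasonal period of 6.

6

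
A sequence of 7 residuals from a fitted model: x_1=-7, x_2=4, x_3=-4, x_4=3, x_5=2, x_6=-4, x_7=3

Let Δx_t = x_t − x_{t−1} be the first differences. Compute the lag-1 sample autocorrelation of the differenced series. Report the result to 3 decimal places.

First differences Δx: 11, -8, 7, -1, -6, 7
Mean of differences = 1.6667
Numerator Σ(Δx_t−Δx̄)(Δx_{t+1}−Δx̄) = -176.4444
Denominator Σ(Δx_t−Δx̄)² = 303.3333
r_1(Δx) = -176.4444 / 303.3333 = -0.582

-0.582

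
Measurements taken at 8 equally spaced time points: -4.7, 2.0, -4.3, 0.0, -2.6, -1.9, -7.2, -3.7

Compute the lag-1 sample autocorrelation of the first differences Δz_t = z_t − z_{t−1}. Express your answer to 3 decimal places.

First differences Δz: 6.7, -6.3, 4.3, -2.6, 0.7, -5.3, 3.5
Mean of differences = 0.1429
Numerator Σ(Δz_t−Δz̄)(Δz_{t+1}−Δz̄) = -103.2661
Denominator Σ(Δz_t−Δz̄)² = 150.5171
r_1(Δz) = -103.2661 / 150.5171 = -0.686

-0.686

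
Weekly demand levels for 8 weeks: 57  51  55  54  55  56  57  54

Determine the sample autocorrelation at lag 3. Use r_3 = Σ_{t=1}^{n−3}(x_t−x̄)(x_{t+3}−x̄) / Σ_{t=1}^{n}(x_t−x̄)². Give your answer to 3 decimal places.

-0.155

Mean x̄ = (57 + 51 + 55 + 54 + 55 + 56 + 57 + 54)/8 = 54.8750
Deviations from mean: 2.1250, -3.8750, 0.1250, -0.8750, 0.1250, 1.1250, 2.1250, -0.8750
Numerator Σ_{t=1}^{5}(x_t−x̄)(x_{t+3}−x̄) = -4.1719
Denominator Σ(x_t−x̄)² = 26.8750
r_3 = -4.1719 / 26.8750 = -0.155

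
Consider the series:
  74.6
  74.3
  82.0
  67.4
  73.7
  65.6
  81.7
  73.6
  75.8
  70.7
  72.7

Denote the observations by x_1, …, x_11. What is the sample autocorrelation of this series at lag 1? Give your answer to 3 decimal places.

-0.458

Mean x̄ = (74.6 + 74.3 + 82.0 + 67.4 + 73.7 + 65.6 + 81.7 + 73.6 + 75.8 + 70.7 + 72.7)/11 = 73.8273
Numerator Σ_{t=1}^{10}(x_t−x̄)(x_{t+1}−x̄) = -116.0871
Denominator Σ(x_t−x̄)² = 253.6018
r_1 = -116.0871 / 253.6018 = -0.458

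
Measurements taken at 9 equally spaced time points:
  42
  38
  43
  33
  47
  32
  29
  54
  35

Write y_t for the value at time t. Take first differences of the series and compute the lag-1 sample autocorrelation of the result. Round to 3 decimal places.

-0.588

First differences Δy: -4, 5, -10, 14, -15, -3, 25, -19
Mean of differences = -0.8750
Numerator Σ(Δy_t−Δȳ)(Δy_{t+1}−Δȳ) = -911.7656
Denominator Σ(Δy_t−Δȳ)² = 1550.8750
r_1(Δy) = -911.7656 / 1550.8750 = -0.588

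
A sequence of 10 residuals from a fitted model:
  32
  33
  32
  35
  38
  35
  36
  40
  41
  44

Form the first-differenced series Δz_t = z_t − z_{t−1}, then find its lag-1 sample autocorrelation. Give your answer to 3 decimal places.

First differences Δz: 1, -1, 3, 3, -3, 1, 4, 1, 3
Mean of differences = 1.3333
Numerator Σ(Δz_t−Δz̄)(Δz_{t+1}−Δz̄) = -8.4444
Denominator Σ(Δz_t−Δz̄)² = 40.0000
r_1(Δz) = -8.4444 / 40.0000 = -0.211

-0.211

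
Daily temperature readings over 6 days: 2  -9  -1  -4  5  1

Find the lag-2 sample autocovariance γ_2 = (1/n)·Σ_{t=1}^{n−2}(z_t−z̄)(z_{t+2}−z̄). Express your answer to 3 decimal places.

Mean z̄ = (2 − 9 − 1 − 4 + 5 + 1)/6 = -1.0000
Σ_{t=1}^{4}(z_t−z̄)(z_{t+2}−z̄) = 18.0000
γ_2 = 18.0000 / 6 = 3.000

3.000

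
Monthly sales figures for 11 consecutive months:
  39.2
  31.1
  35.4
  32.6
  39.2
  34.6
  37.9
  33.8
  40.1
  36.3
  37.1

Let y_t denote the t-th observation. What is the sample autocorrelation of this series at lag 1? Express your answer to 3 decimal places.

Mean ȳ = (39.2 + 31.1 + 35.4 + 32.6 + 39.2 + 34.6 + 37.9 + 33.8 + 40.1 + 36.3 + 37.1)/11 = 36.1182
Numerator Σ_{t=1}^{10}(y_t−ȳ)(y_{t+1}−ȳ) = -40.0194
Denominator Σ(y_t−ȳ)² = 84.7764
r_1 = -40.0194 / 84.7764 = -0.472

-0.472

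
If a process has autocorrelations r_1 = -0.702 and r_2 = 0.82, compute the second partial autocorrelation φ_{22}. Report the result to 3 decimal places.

φ_{22} = (r_2 − r_1²) / (1 − r_1²)
r_1² = (-0.702)² = 0.492804
Numerator = 0.82 − 0.4928 = 0.3272; denominator = 1 − 0.4928 = 0.5072
φ_{22} = 0.3272 / 0.5072 = 0.645

0.645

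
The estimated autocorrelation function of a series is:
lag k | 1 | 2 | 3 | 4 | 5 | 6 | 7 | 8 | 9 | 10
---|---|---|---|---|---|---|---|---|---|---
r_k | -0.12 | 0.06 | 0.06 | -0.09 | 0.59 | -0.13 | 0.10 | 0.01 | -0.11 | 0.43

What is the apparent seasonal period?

The largest autocorrelation is r_5 = 0.59, with a weaker echo at lag 10 (0.43); the remaining lags stay at or below 0.10.
The dominant spike at lag 5 indicates a seasonal period of 5.

5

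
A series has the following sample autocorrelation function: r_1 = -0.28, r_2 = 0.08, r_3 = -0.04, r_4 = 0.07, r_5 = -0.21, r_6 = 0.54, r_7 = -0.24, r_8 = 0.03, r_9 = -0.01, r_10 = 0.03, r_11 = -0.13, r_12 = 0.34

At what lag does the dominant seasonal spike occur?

The largest autocorrelation is r_6 = 0.54, with a weaker echo at lag 12 (0.34); the remaining lags stay at or below 0.08.
The dominant spike at lag 6 indicates a seasonal period of 6.

6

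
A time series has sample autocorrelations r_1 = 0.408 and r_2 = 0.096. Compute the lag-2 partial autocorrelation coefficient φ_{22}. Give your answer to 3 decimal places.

-0.085

φ_{22} = (r_2 − r_1²) / (1 − r_1²)
r_1² = (0.408)² = 0.166464
Numerator = 0.096 − 0.1665 = -0.0705; denominator = 1 − 0.1665 = 0.8335
φ_{22} = -0.0705 / 0.8335 = -0.085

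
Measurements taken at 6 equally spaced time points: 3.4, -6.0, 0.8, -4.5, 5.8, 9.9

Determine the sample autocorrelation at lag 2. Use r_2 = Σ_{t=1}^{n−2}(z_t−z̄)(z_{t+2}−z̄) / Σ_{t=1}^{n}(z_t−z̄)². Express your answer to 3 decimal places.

Mean z̄ = (3.4 − 6.0 + 0.8 − 4.5 + 5.8 + 9.9)/6 = 1.5667
Deviations from mean: 1.8333, -7.5667, -0.7667, -6.0667, 4.2333, 8.3333
Numerator Σ_{t=1}^{4}(z_t−z̄)(z_{t+2}−z̄) = -9.3022
Denominator Σ(z_t−z̄)² = 185.3733
r_2 = -9.3022 / 185.3733 = -0.050

-0.050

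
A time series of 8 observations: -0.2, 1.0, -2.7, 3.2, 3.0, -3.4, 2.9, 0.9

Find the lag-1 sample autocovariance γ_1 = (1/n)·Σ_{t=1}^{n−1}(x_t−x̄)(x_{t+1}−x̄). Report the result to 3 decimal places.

Mean x̄ = (-0.2 + 1.0 − 2.7 + 3.2 + 3.0 − 3.4 + 2.9 + 0.9)/8 = 0.5875
Σ_{t=1}^{7}(x_t−x̄)(x_{t+1}−x̄) = -22.0852
γ_1 = -22.0852 / 8 = -2.761

-2.761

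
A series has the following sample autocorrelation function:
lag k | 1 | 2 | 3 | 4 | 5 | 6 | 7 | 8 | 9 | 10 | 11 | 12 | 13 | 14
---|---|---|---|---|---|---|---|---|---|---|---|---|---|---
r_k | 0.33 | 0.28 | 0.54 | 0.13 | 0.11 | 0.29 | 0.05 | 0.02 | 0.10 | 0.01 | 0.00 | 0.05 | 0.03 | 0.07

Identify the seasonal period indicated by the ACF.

The largest autocorrelation is r_3 = 0.54; the remaining lags stay at or below 0.33. The elevated value at lag 1 (0.33), dropping to 0.28 at lag 2, reflects decaying short-term dependence rather than seasonality.
The dominant spike at lag 3 indicates a seasonal period of 3.

3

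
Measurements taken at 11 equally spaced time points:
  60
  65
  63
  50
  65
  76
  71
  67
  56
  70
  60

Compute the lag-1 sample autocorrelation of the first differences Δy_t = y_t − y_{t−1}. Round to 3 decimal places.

First differences Δy: 5, -2, -13, 15, 11, -5, -4, -11, 14, -10
Mean of differences = 0.0000
Numerator Σ(Δy_t−Δȳ)(Δy_{t+1}−Δȳ) = -299.0000
Denominator Σ(Δy_t−Δȳ)² = 1002.0000
r_1(Δy) = -299.0000 / 1002.0000 = -0.298

-0.298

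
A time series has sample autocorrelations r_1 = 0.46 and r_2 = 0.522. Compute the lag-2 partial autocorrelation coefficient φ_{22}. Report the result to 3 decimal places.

0.394

φ_{22} = (r_2 − r_1²) / (1 − r_1²)
r_1² = (0.46)² = 0.2116
Numerator = 0.522 − 0.2116 = 0.3104; denominator = 1 − 0.2116 = 0.7884
φ_{22} = 0.3104 / 0.7884 = 0.394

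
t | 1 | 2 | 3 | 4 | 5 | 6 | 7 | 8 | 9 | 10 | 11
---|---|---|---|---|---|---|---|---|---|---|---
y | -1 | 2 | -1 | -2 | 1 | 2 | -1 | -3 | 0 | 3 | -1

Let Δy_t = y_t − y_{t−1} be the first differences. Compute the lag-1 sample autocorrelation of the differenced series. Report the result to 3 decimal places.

First differences Δy: 3, -3, -1, 3, 1, -3, -2, 3, 3, -4
Mean of differences = 0.0000
Numerator Σ(Δy_t−Δȳ)(Δy_{t+1}−Δȳ) = -12.0000
Denominator Σ(Δy_t−Δȳ)² = 76.0000
r_1(Δy) = -12.0000 / 76.0000 = -0.158

-0.158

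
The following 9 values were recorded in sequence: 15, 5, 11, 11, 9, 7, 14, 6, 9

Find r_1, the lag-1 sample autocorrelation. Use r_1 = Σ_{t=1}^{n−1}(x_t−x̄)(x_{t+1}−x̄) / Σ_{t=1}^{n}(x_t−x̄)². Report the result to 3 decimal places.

Mean x̄ = (15 + 5 + 11 + 11 + 9 + 7 + 14 + 6 + 9)/9 = 9.6667
Numerator Σ_{t=1}^{8}(x_t−x̄)(x_{t+1}−x̄) = -53.4444
Denominator Σ(x_t−x̄)² = 94.0000
r_1 = -53.4444 / 94.0000 = -0.569

-0.569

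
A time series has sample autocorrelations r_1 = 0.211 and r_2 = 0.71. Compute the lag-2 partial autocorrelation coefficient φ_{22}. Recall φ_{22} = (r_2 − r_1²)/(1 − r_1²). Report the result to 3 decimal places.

φ_{22} = (r_2 − r_1²) / (1 − r_1²)
r_1² = (0.211)² = 0.044521
Numerator = 0.71 − 0.0445 = 0.6655; denominator = 1 − 0.0445 = 0.9555
φ_{22} = 0.6655 / 0.9555 = 0.696

0.696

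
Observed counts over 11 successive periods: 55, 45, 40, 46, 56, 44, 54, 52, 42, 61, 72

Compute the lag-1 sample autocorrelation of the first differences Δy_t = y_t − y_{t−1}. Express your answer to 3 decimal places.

-0.161

First differences Δy: -10, -5, 6, 10, -12, 10, -2, -10, 19, 11
Mean of differences = 1.7000
Numerator Σ(Δy_t−Δȳ)(Δy_{t+1}−Δȳ) = -171.0900
Denominator Σ(Δy_t−Δȳ)² = 1062.1000
r_1(Δy) = -171.0900 / 1062.1000 = -0.161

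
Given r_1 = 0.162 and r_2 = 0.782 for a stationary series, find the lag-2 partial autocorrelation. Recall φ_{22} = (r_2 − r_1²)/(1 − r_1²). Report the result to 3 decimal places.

φ_{22} = (r_2 − r_1²) / (1 − r_1²)
r_1² = (0.162)² = 0.026244
Numerator = 0.782 − 0.0262 = 0.7558; denominator = 1 − 0.0262 = 0.9738
φ_{22} = 0.7558 / 0.9738 = 0.776

0.776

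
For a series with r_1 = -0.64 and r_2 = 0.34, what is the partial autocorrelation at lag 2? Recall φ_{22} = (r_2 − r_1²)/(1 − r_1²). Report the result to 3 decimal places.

φ_{22} = (r_2 − r_1²) / (1 − r_1²)
r_1² = (-0.64)² = 0.4096
Numerator = 0.34 − 0.4096 = -0.0696; denominator = 1 − 0.4096 = 0.5904
φ_{22} = -0.0696 / 0.5904 = -0.118

-0.118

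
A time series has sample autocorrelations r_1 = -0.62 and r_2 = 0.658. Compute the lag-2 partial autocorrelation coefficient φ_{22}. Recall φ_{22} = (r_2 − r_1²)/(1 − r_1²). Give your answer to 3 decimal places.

0.444

φ_{22} = (r_2 − r_1²) / (1 − r_1²)
r_1² = (-0.62)² = 0.3844
Numerator = 0.658 − 0.3844 = 0.2736; denominator = 1 − 0.3844 = 0.6156
φ_{22} = 0.2736 / 0.6156 = 0.444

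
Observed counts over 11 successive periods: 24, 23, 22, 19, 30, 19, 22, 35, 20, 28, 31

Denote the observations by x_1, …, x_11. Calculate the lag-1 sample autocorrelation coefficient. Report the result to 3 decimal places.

-0.326

Mean x̄ = (24 + 23 + 22 + 19 + 30 + 19 + 22 + 35 + 20 + 28 + 31)/11 = 24.8182
Numerator Σ_{t=1}^{10}(x_t−x̄)(x_{t+1}−x̄) = -94.3058
Denominator Σ(x_t−x̄)² = 289.6364
r_1 = -94.3058 / 289.6364 = -0.326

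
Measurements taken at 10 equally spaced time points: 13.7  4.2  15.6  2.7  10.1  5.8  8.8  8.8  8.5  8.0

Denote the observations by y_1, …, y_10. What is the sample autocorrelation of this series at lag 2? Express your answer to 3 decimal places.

Mean ȳ = (13.7 + 4.2 + 15.6 + 2.7 + 10.1 + 5.8 + 8.8 + 8.8 + 8.5 + 8.0)/10 = 8.6200
Numerator Σ_{t=1}^{8}(y_t−ȳ)(y_{t+2}−ȳ) = 88.2752
Denominator Σ(y_t−ȳ)² = 139.7160
r_2 = 88.2752 / 139.7160 = 0.632

0.632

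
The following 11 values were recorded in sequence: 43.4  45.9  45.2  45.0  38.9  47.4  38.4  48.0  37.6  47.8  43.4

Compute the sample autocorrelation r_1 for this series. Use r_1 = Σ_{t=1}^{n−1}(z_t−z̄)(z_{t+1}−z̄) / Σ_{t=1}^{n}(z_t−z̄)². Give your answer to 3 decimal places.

-0.781

Mean z̄ = (43.4 + 45.9 + 45.2 + 45.0 + 38.9 + 47.4 + 38.4 + 48.0 + 37.6 + 47.8 + 43.4)/11 = 43.7273
Numerator Σ_{t=1}^{10}(z_t−z̄)(z_{t+1}−z̄) = -114.3053
Denominator Σ(z_t−z̄)² = 146.2818
r_1 = -114.3053 / 146.2818 = -0.781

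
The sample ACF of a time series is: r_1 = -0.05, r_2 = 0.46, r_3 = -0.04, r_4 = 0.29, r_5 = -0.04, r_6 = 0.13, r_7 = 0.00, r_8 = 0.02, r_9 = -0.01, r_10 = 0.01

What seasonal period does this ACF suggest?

2

The largest autocorrelation is r_2 = 0.46, with a weaker echo at lag 4 (0.29); the remaining lags stay at or below 0.13.
The dominant spike at lag 2 indicates a seasonal period of 2.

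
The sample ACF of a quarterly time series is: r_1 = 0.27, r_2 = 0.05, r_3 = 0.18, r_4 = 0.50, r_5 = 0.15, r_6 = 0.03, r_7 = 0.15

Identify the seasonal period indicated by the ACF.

The largest autocorrelation is r_4 = 0.50; the remaining lags stay at or below 0.27. The elevated value at lag 1 (0.27), dropping to 0.05 at lag 2, reflects decaying short-term dependence rather than seasonality.
The dominant spike at lag 4 indicates a seasonal period of 4.

4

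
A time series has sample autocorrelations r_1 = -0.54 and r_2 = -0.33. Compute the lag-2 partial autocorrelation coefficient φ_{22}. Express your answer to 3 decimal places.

-0.877

φ_{22} = (r_2 − r_1²) / (1 − r_1²)
r_1² = (-0.54)² = 0.2916
Numerator = -0.33 − 0.2916 = -0.6216; denominator = 1 − 0.2916 = 0.7084
φ_{22} = -0.6216 / 0.7084 = -0.877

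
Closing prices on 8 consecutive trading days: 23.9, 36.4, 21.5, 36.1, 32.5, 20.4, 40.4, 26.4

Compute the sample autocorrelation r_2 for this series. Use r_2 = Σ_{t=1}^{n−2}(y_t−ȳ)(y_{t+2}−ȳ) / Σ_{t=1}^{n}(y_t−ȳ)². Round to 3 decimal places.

0.169

Mean ȳ = (23.9 + 36.4 + 21.5 + 36.1 + 32.5 + 20.4 + 40.4 + 26.4)/8 = 29.7000
Σ(y_t−ȳ)(y_{t+2}−ȳ) = (47.5600) + (42.8800) + (-22.9600) + (-59.5200) + (29.9600) + (30.6900) = 68.6100
Denominator Σ(y_t−ȳ)² = 406.4400
r_2 = 68.6100 / 406.4400 = 0.169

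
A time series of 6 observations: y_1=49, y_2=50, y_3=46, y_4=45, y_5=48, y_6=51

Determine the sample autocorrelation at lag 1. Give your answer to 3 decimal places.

0.167

Mean ȳ = (49 + 50 + 46 + 45 + 48 + 51)/6 = 48.1667
Deviations from mean: 0.8333, 1.8333, -2.1667, -3.1667, -0.1667, 2.8333
Σ(y_t−ȳ)(y_{t+1}−ȳ) = (1.5278) + (-3.9722) + (6.8611) + (0.5278) + (-0.4722) = 4.4722
Denominator Σ(y_t−ȳ)² = 26.8333
r_1 = 4.4722 / 26.8333 = 0.167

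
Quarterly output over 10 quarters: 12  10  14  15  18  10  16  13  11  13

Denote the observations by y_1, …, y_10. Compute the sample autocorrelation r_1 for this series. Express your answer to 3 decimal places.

-0.205

Mean ȳ = (12 + 10 + 14 + 15 + 18 + 10 + 16 + 13 + 11 + 13)/10 = 13.2000
Numerator Σ_{t=1}^{9}(y_t−ȳ)(y_{t+1}−ȳ) = -12.6400
Denominator Σ(y_t−ȳ)² = 61.6000
r_1 = -12.6400 / 61.6000 = -0.205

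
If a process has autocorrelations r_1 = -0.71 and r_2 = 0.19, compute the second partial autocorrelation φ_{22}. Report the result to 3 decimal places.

φ_{22} = (r_2 − r_1²) / (1 − r_1²)
r_1² = (-0.71)² = 0.5041
Numerator = 0.19 − 0.5041 = -0.3141; denominator = 1 − 0.5041 = 0.4959
φ_{22} = -0.3141 / 0.4959 = -0.633

-0.633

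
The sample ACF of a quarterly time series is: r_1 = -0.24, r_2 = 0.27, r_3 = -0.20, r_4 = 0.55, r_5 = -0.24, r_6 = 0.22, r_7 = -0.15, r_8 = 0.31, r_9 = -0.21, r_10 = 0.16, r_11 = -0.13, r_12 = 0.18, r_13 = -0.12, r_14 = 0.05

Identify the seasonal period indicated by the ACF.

4

The largest autocorrelation is r_4 = 0.55, with a weaker echo at lag 8 (0.31); the remaining lags stay at or below 0.27.
The dominant spike at lag 4 indicates a seasonal period of 4.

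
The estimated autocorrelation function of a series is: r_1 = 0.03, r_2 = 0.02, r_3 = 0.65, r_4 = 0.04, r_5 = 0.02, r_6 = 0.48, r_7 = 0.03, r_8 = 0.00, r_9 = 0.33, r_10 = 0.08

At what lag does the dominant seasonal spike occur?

3

The largest autocorrelation is r_3 = 0.65, with weaker echoes at lags 6 (0.48) and 9 (0.33); the remaining lags stay at or below 0.08.
The dominant spike at lag 3 indicates a seasonal period of 3.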